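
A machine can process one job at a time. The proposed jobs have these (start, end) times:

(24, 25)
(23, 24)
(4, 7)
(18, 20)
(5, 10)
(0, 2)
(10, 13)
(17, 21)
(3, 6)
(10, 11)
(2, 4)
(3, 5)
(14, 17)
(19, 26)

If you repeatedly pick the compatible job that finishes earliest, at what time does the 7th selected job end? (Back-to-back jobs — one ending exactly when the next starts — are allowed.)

24

Sort by end time and greedily take each interval whose start is ≥ the last chosen end.
Sorted by end: (0,2)  (2,4)  (3,5)  (3,6)  (4,7)  (5,10)  (10,11)  (10,13)  (14,17)  (18,20)  (17,21)  (23,24)  (24,25)  (19,26)
take (0,2); take (2,4); skip (3,6); take (4,7); skip (5,10); take (10,11); take (14,17); take (18,20); skip (17,21); take (23,24); take (24,25).
Selected: (0,2) (2,4) (4,7) (10,11) (14,17) (18,20) (23,24) (24,25)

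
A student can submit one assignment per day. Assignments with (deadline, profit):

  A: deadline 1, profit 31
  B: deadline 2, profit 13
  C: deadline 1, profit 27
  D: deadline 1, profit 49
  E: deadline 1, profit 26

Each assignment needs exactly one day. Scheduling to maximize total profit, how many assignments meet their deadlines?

2

Profit order: D=49 A=31 C=27 E=26 B=13
Assign: D→slot 1, A skipped, C skipped, E skipped, B→slot 2.
Slots: [1:D] [2:B]
2 of 5 scheduled.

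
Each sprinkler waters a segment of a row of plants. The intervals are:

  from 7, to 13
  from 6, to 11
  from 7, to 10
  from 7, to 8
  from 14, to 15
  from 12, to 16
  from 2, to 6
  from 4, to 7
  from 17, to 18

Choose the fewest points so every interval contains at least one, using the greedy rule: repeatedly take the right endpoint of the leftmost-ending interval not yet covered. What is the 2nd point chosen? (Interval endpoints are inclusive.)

By right end: [2,6]  [4,7]  [7,8]  [7,10]  [6,11]  [7,13]  [14,15]  [12,16]  [17,18]
[2,6] uncovered → point at 6; [7,8] uncovered → point at 8; [14,15] uncovered → point at 15; [17,18] uncovered → point at 18.
Points: 6, 8, 15, 18 (4 total).

8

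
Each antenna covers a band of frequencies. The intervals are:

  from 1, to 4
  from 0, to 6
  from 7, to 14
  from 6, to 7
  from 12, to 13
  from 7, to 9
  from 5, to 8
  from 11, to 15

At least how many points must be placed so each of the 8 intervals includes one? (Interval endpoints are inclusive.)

Sort by right endpoint; whenever an interval is uncovered, place a point at its right end.
Sorted: [1,4] [0,6] [6,7] [5,8] [7,9] [12,13] [7,14] [11,15]
{[1,4],[0,6]} hit by 4; {[6,7],[5,8],[7,9]} hit by 7; {[12,13],[7,14],[11,15]} hit by 13.
Points: 4, 7, 13 (3 total).

3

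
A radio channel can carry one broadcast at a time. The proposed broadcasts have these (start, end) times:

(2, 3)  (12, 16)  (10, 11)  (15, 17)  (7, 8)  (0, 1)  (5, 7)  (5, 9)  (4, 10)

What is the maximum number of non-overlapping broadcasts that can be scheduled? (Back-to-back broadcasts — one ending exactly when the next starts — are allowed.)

6

Sorted by end: (0,1)  (2,3)  (5,7)  (7,8)  (5,9)  (4,10)  (10,11)  (12,16)  (15,17)
take (0,1); take (2,3); take (5,7); take (7,8); take (10,11); take (12,16).
Selected 6 broadcasts.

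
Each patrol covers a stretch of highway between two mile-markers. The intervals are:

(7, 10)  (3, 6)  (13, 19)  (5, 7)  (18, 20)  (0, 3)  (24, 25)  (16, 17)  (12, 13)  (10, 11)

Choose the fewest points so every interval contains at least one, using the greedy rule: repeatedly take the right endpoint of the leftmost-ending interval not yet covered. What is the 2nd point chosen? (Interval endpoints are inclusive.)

7

Process intervals by earliest right end; each time one isn't hit yet, stab at its right endpoint.
Sorted: [0,3] [3,6] [5,7] [7,10] [10,11] [12,13] [16,17] [13,19] [18,20] [24,25]
{[0,3],[3,6]} hit by 3; {[5,7],[7,10]} hit by 7; {[10,11]} hit by 11; {[12,13]} hit by 13; {[16,17],[13,19]} hit by 17; {[18,20]} hit by 20; {[24,25]} hit by 25.
Points: 3, 7, 11, 13, 17, 20, 25 (7 total).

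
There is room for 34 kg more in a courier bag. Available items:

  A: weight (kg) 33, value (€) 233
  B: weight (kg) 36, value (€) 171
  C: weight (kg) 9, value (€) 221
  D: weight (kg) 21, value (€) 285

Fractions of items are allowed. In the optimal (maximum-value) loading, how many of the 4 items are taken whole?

2

Order: C (221/9=24.56) > D (285/21=13.57) > A (233/33=7.06) > B (171/36=4.75)
Fill: take C (9 @ 221) → take D (21 @ 285) → take 4/33 of A → 28.24; 34/34 used.
2 item(s) taken whole; one partial (take 4/33 of A).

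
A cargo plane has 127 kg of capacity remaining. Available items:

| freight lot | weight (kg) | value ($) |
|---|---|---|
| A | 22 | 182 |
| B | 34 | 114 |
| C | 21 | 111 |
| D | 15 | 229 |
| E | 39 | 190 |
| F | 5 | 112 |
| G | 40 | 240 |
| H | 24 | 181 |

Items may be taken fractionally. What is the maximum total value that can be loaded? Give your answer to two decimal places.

Greedy by value/weight ratio, highest first.
Order: F (112/5=22.40) > D (229/15=15.27) > A (182/22=8.27) > H (181/24=7.54) > G (240/40=6.00) > C (111/21=5.29) > E (190/39=4.87) > B (114/34=3.35)
Fill: take F (5 @ 112) → take D (15 @ 229) → take A (22 @ 182) → take H (24 @ 181) → take G (40 @ 240) → take C (21 @ 111); 127/127 used.
Total value = 1055.00

1055.00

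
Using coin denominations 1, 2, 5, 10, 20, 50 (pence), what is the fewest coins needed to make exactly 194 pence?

194 = 3×50 + 2×20 + 2×2
Total coins = 3 + 2 + 2 = 7

7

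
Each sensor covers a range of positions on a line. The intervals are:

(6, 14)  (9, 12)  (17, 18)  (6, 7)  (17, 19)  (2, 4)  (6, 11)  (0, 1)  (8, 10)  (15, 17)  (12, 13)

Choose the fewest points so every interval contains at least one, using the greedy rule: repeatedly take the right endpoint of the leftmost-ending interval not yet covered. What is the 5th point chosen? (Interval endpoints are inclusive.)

Sort by right endpoint; whenever an interval is uncovered, place a point at its right end.
Sorted: [0,1] [2,4] [6,7] [8,10] [6,11] [9,12] [12,13] [6,14] [15,17] [17,18] [17,19]
{[0,1]} hit by 1; {[2,4]} hit by 4; {[6,7]} hit by 7; {[8,10],[6,11],[9,12]} hit by 10; {[12,13],[6,14]} hit by 13; {[15,17],[17,18],[17,19]} hit by 17.
Points: 1, 4, 7, 10, 13, 17 (6 total).

13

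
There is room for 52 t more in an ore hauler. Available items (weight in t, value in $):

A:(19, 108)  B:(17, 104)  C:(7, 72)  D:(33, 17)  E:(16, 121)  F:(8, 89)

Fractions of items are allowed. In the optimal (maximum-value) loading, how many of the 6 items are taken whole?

Ratios (sorted): F 11.12, C 10.29, E 7.56, B 6.12, A 5.68, D 0.52
take F (8 @ 89); take C (7 @ 72); take E (16 @ 121); take B (17 @ 104); take 4/19 of A → 22.74. Capacity used 52/52.
4 item(s) taken whole; one partial (take 4/19 of A).

4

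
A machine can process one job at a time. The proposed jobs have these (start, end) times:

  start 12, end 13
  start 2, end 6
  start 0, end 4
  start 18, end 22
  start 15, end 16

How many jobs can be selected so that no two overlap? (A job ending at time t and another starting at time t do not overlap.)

Greedy by earliest finish: after sorting by end time, pick each interval compatible with the last pick.
By end time: (0,4), (2,6), (12,13), (15,16), (18,22).
Pick (0,4); next start ≥ 4 → (12,13); next start ≥ 13 → (15,16); next start ≥ 16 → (18,22).
Selected 4 jobs.

4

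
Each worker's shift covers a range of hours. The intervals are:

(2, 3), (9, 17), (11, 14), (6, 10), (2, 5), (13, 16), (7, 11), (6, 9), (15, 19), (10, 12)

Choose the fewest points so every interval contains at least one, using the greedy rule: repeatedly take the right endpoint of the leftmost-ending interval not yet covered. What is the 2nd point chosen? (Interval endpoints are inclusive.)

Process intervals by earliest right end; each time one isn't hit yet, stab at its right endpoint.
By right end: [2,3]  [2,5]  [6,9]  [6,10]  [7,11]  [10,12]  [11,14]  [13,16]  [9,17]  [15,19]
[2,3] uncovered → point at 3; [6,9] uncovered → point at 9; [10,12] uncovered → point at 12; [13,16] uncovered → point at 16.
Points: 3, 9, 12, 16 (4 total).

9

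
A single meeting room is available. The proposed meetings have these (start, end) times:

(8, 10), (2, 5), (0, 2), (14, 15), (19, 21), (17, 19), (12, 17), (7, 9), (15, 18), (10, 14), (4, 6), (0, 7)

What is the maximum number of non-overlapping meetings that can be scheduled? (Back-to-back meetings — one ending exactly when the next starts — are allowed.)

7

Sort by end time and greedily take each interval whose start is ≥ the last chosen end.
Sorted by end: (0,2)  (2,5)  (4,6)  (0,7)  (7,9)  (8,10)  (10,14)  (14,15)  (12,17)  (15,18)  (17,19)  (19,21)
take (0,2); take (2,5); skip (4,6); skip (0,7); take (7,9); take (10,14); take (14,15); take (15,18); take (19,21).
Selected 7 meetings.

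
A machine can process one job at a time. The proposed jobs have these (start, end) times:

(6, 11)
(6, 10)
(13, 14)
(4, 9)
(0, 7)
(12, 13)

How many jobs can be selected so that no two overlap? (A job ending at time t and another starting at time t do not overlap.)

By end time: (0,7), (4,9), (6,10), (6,11), (12,13), (13,14).
Pick (0,7); next start ≥ 7 → (12,13); next start ≥ 13 → (13,14).
Selected 3 jobs.

3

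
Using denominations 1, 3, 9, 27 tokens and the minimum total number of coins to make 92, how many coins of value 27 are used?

92 − 3×27→11 − 1×9→2 − 2×1→0
Count of 27: 3

3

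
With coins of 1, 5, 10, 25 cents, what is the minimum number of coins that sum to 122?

8

122 − 4×25→22 − 2×10→2 − 2×1→0
Total coins = 4 + 2 + 2 = 8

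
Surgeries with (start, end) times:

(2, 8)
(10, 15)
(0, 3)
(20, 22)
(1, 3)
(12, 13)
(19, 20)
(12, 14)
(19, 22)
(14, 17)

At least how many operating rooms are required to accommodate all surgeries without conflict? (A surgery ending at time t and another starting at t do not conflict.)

starts: [0, 1, 2, 10, 12, 12, 14, 19, 19, 20]
ends:   [3, 3, 8, 13, 14, 15, 17, 20, 22, 22]
s0→1 s1→2 s2→3  — peak 3.

3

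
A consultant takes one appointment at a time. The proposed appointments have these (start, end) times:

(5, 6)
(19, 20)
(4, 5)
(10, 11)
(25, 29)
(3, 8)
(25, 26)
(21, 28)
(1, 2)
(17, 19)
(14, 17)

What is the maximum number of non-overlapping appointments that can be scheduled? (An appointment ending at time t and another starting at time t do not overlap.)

Order by finish time; keep every interval that doesn't clash with the previous kept one.
By end time: (1,2), (4,5), (5,6), (3,8), (10,11), (14,17), (17,19), (19,20), (25,26), (21,28), (25,29).
Pick (1,2); next start ≥ 2 → (4,5); next start ≥ 5 → (5,6); next start ≥ 6 → (10,11); next start ≥ 11 → (14,17); next start ≥ 17 → (17,19); next start ≥ 19 → (19,20); next start ≥ 20 → (25,26).
Selected 8 appointments.

8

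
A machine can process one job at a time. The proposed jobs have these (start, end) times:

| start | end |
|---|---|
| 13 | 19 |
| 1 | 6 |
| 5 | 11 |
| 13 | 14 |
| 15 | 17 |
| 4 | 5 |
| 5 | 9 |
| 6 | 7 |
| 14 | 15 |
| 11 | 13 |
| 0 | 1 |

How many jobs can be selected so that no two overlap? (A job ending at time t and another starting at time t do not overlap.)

7

Greedy by earliest finish: after sorting by end time, pick each interval compatible with the last pick.
Sorted by end: (0,1)  (4,5)  (1,6)  (6,7)  (5,9)  (5,11)  (11,13)  (13,14)  (14,15)  (15,17)  (13,19)
take (0,1); take (4,5); skip (1,6); take (6,7); take (11,13); take (13,14); take (14,15); take (15,17).
Selected 7 jobs.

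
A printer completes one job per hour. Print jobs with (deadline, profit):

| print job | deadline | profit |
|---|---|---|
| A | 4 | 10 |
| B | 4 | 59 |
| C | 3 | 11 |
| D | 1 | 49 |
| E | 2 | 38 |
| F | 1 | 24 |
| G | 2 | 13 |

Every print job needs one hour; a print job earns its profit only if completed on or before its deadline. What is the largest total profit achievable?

By profit: B(d4,59), D(d1,49), E(d2,38), F(d1,24), G(d2,13), C(d3,11), A(d4,10)
B→slot 4; D→slot 1; E→slot 2; F skipped; G skipped; C→slot 3; A skipped.
Profit = 49 + 38 + 11 + 59 = 157

157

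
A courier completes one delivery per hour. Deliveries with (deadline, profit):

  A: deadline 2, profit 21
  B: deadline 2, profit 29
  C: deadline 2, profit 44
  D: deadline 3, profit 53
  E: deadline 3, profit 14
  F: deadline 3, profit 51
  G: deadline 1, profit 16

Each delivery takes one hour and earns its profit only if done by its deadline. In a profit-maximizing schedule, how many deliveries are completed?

Take jobs in profit order; each goes to the latest open slot no later than its deadline.
By profit: D(d3,53), F(d3,51), C(d2,44), B(d2,29), A(d2,21), G(d1,16), E(d3,14)
D→slot 3; F→slot 2; C→slot 1; B skipped; A skipped; G skipped; E skipped.
3 of 7 scheduled.

3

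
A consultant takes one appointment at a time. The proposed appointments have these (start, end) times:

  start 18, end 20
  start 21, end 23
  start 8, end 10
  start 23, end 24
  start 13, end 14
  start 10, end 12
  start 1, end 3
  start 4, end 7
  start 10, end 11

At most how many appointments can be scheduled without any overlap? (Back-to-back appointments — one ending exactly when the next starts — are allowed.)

Sort by end time and greedily take each interval whose start is ≥ the last chosen end.
Sorted by end: (1,3)  (4,7)  (8,10)  (10,11)  (10,12)  (13,14)  (18,20)  (21,23)  (23,24)
take (1,3); take (4,7); take (8,10); take (10,11); skip (10,12); take (13,14); take (18,20); take (21,23); take (23,24).
Selected 8 appointments.

8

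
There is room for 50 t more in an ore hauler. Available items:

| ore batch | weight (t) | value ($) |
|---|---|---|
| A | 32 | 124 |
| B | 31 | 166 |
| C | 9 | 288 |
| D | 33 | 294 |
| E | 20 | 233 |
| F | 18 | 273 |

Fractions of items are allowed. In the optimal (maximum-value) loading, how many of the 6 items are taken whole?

3

Sort by value per unit weight and fill in that order.
Ratios (sorted): C 32.00, F 15.17, E 11.65, D 8.91, B 5.35, A 3.88
take C (9 @ 288); take F (18 @ 273); take E (20 @ 233); take 3/33 of D → 26.73. Capacity used 50/50.
3 item(s) taken whole; one partial (take 3/33 of D).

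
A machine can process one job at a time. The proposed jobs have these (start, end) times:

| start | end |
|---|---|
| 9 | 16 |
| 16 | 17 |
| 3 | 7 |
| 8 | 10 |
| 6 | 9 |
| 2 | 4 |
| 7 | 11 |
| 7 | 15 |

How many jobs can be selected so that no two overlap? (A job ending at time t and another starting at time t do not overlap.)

4

Greedy by earliest finish: after sorting by end time, pick each interval compatible with the last pick.
Sorted by end: (2,4)  (3,7)  (6,9)  (8,10)  (7,11)  (7,15)  (9,16)  (16,17)
take (2,4); skip (3,7); take (6,9); take (9,16); take (16,17).
Selected 4 jobs.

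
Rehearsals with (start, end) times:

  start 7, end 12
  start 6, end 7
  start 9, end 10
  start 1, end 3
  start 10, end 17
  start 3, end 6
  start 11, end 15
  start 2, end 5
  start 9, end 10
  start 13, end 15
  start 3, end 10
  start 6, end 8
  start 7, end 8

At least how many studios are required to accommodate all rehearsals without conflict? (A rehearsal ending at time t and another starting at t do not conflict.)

The answer is the maximum number of intervals overlapping at any instant.
starts: [1, 2, 3, 3, 6, 6, 7, 7, 9, 9, 10, 11, 13]
ends:   [3, 5, 6, 7, 8, 8, 10, 10, 10, 12, 15, 15, 17]
s1→1 s2→2 e3→1 s3→2 s3→3 e5→2 e6→1 s6→2 s6→3 e7→2 s7→3 s7→4  — peak 4.

4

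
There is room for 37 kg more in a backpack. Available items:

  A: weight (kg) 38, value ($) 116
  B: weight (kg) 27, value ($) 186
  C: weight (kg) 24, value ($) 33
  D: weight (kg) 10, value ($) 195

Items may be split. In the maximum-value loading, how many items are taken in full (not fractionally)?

2

Greedy by value/weight ratio, highest first.
Ratios (sorted): D 19.50, B 6.89, A 3.05, C 1.38
take D (10 @ 195); take B (27 @ 186). Capacity used 37/37.
2 item(s) taken whole.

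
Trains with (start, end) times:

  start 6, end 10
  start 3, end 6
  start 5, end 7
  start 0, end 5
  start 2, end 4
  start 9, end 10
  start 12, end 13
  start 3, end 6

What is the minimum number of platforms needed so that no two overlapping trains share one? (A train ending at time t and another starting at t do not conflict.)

The answer is the maximum number of intervals overlapping at any instant.
starts: [0, 2, 3, 3, 5, 6, 9, 12]
ends:   [4, 5, 6, 6, 7, 10, 10, 13]
s0→1 s2→2 s3→3 s3→4  — peak 4.

4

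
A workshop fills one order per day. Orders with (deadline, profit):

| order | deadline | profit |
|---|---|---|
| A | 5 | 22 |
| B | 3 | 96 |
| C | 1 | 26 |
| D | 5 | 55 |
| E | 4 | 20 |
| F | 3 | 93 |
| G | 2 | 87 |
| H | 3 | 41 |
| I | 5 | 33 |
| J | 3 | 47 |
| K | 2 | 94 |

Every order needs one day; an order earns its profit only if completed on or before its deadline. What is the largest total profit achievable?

Profit order: B=96 K=94 F=93 G=87 D=55 J=47 H=41 I=33 C=26 A=22 E=20
Assign: B→slot 3, K→slot 2, F→slot 1, G skipped, D→slot 5, J skipped, H skipped, I→slot 4, C skipped, A skipped, E skipped.
Slots: [1:F] [2:K] [3:B] [4:I] [5:D]
Profit = 93 + 94 + 96 + 33 + 55 = 371

371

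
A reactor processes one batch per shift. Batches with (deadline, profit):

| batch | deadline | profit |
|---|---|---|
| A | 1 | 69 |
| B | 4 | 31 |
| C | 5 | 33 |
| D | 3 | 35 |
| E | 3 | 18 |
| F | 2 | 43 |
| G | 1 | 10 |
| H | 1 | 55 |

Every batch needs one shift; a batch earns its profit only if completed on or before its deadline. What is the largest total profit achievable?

211

Sort by profit descending; place each in the latest free slot ≤ its deadline.
Profit order: A=69 H=55 F=43 D=35 C=33 B=31 E=18 G=10
Assign: A→slot 1, H skipped, F→slot 2, D→slot 3, C→slot 5, B→slot 4, E skipped, G skipped.
Slots: [1:A] [2:F] [3:D] [4:B] [5:C]
Profit = 69 + 43 + 35 + 31 + 33 = 211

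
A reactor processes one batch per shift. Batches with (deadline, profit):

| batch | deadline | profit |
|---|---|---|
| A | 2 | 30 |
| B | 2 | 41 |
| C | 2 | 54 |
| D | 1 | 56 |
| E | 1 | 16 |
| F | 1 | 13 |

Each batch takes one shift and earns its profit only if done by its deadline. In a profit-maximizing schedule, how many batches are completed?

2

Take jobs in profit order; each goes to the latest open slot no later than its deadline.
By profit: D(d1,56), C(d2,54), B(d2,41), A(d2,30), E(d1,16), F(d1,13)
D→slot 1; C→slot 2; B skipped; A skipped; E skipped; F skipped.
2 of 6 scheduled.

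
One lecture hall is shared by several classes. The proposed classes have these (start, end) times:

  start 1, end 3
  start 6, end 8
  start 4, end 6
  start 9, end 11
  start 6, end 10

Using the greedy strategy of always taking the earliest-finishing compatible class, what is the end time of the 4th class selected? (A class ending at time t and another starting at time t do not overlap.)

11

Sorted by end: (1,3)  (4,6)  (6,8)  (6,10)  (9,11)
take (1,3); take (4,6); take (6,8); take (9,11).
Selected: (1,3) (4,6) (6,8) (9,11)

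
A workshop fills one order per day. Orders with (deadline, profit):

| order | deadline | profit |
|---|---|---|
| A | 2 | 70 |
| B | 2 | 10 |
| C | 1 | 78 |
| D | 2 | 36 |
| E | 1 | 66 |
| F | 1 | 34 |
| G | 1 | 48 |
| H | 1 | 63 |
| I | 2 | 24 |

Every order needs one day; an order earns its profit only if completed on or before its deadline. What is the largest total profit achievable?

148

Take jobs in profit order; each goes to the latest open slot no later than its deadline.
Profit order: C=78 A=70 E=66 H=63 G=48 D=36 F=34 I=24 B=10
Assign: C→slot 1, A→slot 2, E skipped, H skipped, G skipped, D skipped, F skipped, I skipped, B skipped.
Slots: [1:C] [2:A]
Profit = 78 + 70 = 148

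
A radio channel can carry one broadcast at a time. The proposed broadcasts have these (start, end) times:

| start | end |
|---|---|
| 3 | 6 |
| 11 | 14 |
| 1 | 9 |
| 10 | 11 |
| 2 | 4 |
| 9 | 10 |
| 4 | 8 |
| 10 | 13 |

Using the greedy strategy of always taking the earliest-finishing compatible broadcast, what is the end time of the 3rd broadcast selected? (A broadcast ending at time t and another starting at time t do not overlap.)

10

By end time: (2,4), (3,6), (4,8), (1,9), (9,10), (10,11), (10,13), (11,14).
Pick (2,4); next start ≥ 4 → (4,8); next start ≥ 8 → (9,10); next start ≥ 10 → (10,11); next start ≥ 11 → (11,14).
Selected: (2,4) (4,8) (9,10) (10,11) (11,14)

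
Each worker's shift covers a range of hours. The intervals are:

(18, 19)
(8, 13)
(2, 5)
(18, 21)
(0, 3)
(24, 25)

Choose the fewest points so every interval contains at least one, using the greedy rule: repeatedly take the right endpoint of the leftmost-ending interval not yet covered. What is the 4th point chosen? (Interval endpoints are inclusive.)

By right end: [0,3]  [2,5]  [8,13]  [18,19]  [18,21]  [24,25]
[0,3] uncovered → point at 3; [8,13] uncovered → point at 13; [18,19] uncovered → point at 19; [24,25] uncovered → point at 25.
Points: 3, 13, 19, 25 (4 total).

25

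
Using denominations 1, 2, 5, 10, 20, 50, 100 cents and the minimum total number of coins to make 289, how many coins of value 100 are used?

Greedy: take as many of the largest coin as possible, then repeat with the remainder.
289 = 2×100 + 1×50 + 1×20 + 1×10 + 1×5 + 2×2
Count of 100: 2

2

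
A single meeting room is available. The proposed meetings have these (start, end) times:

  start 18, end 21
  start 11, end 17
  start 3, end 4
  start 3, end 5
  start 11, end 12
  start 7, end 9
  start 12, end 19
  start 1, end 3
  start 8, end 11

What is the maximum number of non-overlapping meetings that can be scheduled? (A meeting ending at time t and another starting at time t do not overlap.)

5

By end time: (1,3), (3,4), (3,5), (7,9), (8,11), (11,12), (11,17), (12,19), (18,21).
Pick (1,3); next start ≥ 3 → (3,4); next start ≥ 4 → (7,9); next start ≥ 9 → (11,12); next start ≥ 12 → (12,19).
Selected 5 meetings.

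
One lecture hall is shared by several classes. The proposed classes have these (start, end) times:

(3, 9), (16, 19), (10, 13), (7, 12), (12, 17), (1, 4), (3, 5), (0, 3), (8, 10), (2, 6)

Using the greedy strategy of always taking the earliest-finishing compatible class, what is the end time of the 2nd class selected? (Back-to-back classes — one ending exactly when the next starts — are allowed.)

Greedy by earliest finish: after sorting by end time, pick each interval compatible with the last pick.
Sorted by end: (0,3)  (1,4)  (3,5)  (2,6)  (3,9)  (8,10)  (7,12)  (10,13)  (12,17)  (16,19)
take (0,3); take (3,5); skip (3,9); take (8,10); take (10,13); take (16,19).
Selected: (0,3) (3,5) (8,10) (10,13) (16,19)

5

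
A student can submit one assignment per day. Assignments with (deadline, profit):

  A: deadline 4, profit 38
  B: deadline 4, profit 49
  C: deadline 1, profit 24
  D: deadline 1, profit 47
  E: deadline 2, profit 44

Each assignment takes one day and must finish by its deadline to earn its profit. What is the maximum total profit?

Profit order: B=49 D=47 E=44 A=38 C=24
Assign: B→slot 4, D→slot 1, E→slot 2, A→slot 3, C skipped.
Slots: [1:D] [2:E] [3:A] [4:B]
Profit = 47 + 44 + 38 + 49 = 178

178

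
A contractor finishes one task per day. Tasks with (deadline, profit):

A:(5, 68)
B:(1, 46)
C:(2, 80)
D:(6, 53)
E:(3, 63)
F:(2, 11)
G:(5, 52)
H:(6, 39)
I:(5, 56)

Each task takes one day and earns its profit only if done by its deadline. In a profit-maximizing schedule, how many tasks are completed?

Sort by profit descending; place each in the latest free slot ≤ its deadline.
Profit order: C=80 A=68 E=63 I=56 D=53 G=52 B=46 H=39 F=11
Assign: C→slot 2, A→slot 5, E→slot 3, I→slot 4, D→slot 6, G→slot 1, B skipped, H skipped, F skipped.
Slots: [1:G] [2:C] [3:E] [4:I] [5:A] [6:D]
6 of 9 scheduled.

6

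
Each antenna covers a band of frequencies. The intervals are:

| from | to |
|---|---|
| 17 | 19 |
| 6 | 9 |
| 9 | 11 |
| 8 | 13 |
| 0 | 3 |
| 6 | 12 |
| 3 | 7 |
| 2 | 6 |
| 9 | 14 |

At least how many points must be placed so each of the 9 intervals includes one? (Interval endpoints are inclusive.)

3

By right end: [0,3]  [2,6]  [3,7]  [6,9]  [9,11]  [6,12]  [8,13]  [9,14]  [17,19]
[0,3] uncovered → point at 3; [6,9] uncovered → point at 9; [17,19] uncovered → point at 19.
Points: 3, 9, 19 (3 total).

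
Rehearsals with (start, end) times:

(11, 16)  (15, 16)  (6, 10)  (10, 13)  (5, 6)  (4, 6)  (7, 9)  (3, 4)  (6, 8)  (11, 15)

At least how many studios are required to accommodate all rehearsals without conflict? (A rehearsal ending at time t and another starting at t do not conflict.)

Count concurrent intervals with a sweep; the peak is the room count.
starts: [3, 4, 5, 6, 6, 7, 10, 11, 11, 15]
ends:   [4, 6, 6, 8, 9, 10, 13, 15, 16, 16]
s3→1 e4→0 s4→1 s5→2 e6→1 e6→0 s6→1 s6→2 s7→3  — peak 3.

3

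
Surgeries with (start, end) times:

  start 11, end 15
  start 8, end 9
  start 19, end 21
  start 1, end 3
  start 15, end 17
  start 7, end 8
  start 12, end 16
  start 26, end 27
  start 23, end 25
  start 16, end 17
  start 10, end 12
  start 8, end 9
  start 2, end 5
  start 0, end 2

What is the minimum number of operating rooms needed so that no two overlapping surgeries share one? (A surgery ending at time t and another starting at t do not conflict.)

2

Events (time:±→running): 0:+→1 1:+→2 … peak 2.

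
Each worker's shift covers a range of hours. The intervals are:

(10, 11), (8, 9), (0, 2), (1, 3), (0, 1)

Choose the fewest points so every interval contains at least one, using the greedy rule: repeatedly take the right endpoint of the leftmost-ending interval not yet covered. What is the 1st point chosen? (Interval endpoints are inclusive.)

1

Process intervals by earliest right end; each time one isn't hit yet, stab at its right endpoint.
Sorted: [0,1] [0,2] [1,3] [8,9] [10,11]
{[0,1],[0,2],[1,3]} hit by 1; {[8,9]} hit by 9; {[10,11]} hit by 11.
Points: 1, 9, 11 (3 total).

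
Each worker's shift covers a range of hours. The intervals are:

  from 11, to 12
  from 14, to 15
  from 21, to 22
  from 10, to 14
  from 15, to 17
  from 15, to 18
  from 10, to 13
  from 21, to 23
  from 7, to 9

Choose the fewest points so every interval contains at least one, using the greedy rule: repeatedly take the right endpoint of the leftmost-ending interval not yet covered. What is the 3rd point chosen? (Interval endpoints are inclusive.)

Sorted: [7,9] [11,12] [10,13] [10,14] [14,15] [15,17] [15,18] [21,22] [21,23]
{[7,9]} hit by 9; {[11,12],[10,13],[10,14]} hit by 12; {[14,15],[15,17],[15,18]} hit by 15; {[21,22],[21,23]} hit by 22.
Points: 9, 12, 15, 22 (4 total).

15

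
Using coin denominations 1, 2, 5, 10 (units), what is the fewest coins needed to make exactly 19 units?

4

Use the largest denomination that fits, subtract, and repeat.
19 − 1×10→9 − 1×5→4 − 2×2→0
Total coins = 1 + 1 + 2 = 4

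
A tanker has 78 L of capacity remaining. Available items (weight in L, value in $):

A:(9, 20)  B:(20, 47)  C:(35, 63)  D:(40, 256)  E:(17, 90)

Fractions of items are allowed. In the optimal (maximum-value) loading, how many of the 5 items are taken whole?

Sort by value per unit weight and fill in that order.
Order: D (256/40=6.40) > E (90/17=5.29) > B (47/20=2.35) > A (20/9=2.22) > C (63/35=1.80)
Fill: take D (40 @ 256) → take E (17 @ 90) → take B (20 @ 47) → take 1/9 of A → 2.22; 78/78 used.
3 item(s) taken whole; one partial (take 1/9 of A).

3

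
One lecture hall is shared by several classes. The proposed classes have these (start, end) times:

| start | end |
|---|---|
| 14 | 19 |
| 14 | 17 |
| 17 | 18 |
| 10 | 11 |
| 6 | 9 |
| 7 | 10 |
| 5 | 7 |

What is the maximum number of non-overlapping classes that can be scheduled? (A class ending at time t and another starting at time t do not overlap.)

5

By end time: (5,7), (6,9), (7,10), (10,11), (14,17), (17,18), (14,19).
Pick (5,7); next start ≥ 7 → (7,10); next start ≥ 10 → (10,11); next start ≥ 11 → (14,17); next start ≥ 17 → (17,18).
Selected 5 classes.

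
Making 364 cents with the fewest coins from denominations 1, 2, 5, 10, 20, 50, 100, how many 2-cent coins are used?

2

364 − 3×100→64 − 1×50→14 − 1×10→4 − 2×2→0
Count of 2: 2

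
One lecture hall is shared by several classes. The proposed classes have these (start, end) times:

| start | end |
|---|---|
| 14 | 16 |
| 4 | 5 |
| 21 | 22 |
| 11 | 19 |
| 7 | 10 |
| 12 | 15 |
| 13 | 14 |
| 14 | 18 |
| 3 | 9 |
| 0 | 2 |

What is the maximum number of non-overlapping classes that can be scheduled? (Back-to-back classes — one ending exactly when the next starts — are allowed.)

Sort by end time and greedily take each interval whose start is ≥ the last chosen end.
Sorted by end: (0,2)  (4,5)  (3,9)  (7,10)  (13,14)  (12,15)  (14,16)  (14,18)  (11,19)  (21,22)
take (0,2); take (4,5); take (7,10); take (13,14); take (14,16); take (21,22).
Selected 6 classes.

6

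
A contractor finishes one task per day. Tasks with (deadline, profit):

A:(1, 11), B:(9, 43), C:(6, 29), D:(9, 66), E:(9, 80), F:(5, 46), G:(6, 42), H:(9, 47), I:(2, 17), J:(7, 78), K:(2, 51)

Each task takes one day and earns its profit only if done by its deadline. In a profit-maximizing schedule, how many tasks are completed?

9

Profit order: E=80 J=78 D=66 K=51 H=47 F=46 B=43 G=42 C=29 I=17 A=11
Assign: E→slot 9, J→slot 7, D→slot 8, K→slot 2, H→slot 6, F→slot 5, B→slot 4, G→slot 3, C→slot 1, I skipped, A skipped.
Slots: [1:C] [2:K] [3:G] [4:B] [5:F] [6:H] [7:J] [8:D] [9:E]
9 of 11 scheduled.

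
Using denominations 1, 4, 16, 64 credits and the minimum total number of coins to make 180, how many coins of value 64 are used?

2

Greedy: take as many of the largest coin as possible, then repeat with the remainder.
180 = 2×64 + 3×16 + 1×4
Count of 64: 2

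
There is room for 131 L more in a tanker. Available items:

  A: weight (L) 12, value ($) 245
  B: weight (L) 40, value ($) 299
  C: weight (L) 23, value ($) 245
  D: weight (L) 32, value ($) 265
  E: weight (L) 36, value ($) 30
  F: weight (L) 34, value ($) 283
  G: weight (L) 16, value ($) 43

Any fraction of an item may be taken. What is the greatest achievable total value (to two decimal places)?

Sort by value per unit weight and fill in that order.
Ratios (sorted): A 20.42, C 10.65, F 8.32, D 8.28, B 7.47, G 2.69, E 0.83
take A (12 @ 245); take C (23 @ 245); take F (34 @ 283); take D (32 @ 265); take 30/40 of B → 224.25. Capacity used 131/131.
Total value = 1262.25

1262.25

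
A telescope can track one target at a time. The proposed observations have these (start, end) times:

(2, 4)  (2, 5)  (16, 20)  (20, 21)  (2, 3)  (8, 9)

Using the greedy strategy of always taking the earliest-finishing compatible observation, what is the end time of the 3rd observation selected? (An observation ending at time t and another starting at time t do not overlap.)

By end time: (2,3), (2,4), (2,5), (8,9), (16,20), (20,21).
Pick (2,3); next start ≥ 3 → (8,9); next start ≥ 9 → (16,20); next start ≥ 20 → (20,21).
Selected: (2,3) (8,9) (16,20) (20,21)

20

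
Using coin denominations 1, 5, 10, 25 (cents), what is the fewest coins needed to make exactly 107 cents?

Greedy: take as many of the largest coin as possible, then repeat with the remainder.
107 − 4×25→7 − 1×5→2 − 2×1→0
Total coins = 4 + 1 + 2 = 7

7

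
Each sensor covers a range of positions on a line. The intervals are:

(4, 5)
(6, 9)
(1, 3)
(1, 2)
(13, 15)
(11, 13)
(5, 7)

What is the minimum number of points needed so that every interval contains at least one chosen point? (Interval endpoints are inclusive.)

4

Sorted: [1,2] [1,3] [4,5] [5,7] [6,9] [11,13] [13,15]
{[1,2],[1,3]} hit by 2; {[4,5],[5,7]} hit by 5; {[6,9]} hit by 9; {[11,13],[13,15]} hit by 13.
Points: 2, 5, 9, 13 (4 total).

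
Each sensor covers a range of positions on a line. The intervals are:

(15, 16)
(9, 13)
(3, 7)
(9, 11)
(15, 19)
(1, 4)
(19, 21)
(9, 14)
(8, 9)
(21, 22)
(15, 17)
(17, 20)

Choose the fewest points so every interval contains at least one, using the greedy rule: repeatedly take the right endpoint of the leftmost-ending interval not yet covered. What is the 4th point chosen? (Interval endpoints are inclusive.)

20

Sort by right endpoint; whenever an interval is uncovered, place a point at its right end.
Sorted: [1,4] [3,7] [8,9] [9,11] [9,13] [9,14] [15,16] [15,17] [15,19] [17,20] [19,21] [21,22]
{[1,4],[3,7]} hit by 4; {[8,9],[9,11],[9,13],[9,14]} hit by 9; {[15,16],[15,17],[15,19]} hit by 16; {[17,20],[19,21]} hit by 20; {[21,22]} hit by 22.
Points: 4, 9, 16, 20, 22 (5 total).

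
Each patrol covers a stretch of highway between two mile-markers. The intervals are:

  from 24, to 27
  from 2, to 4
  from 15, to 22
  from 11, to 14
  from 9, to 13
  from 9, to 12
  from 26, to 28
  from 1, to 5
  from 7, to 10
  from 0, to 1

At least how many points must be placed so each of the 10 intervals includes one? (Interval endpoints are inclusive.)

6

By right end: [0,1]  [2,4]  [1,5]  [7,10]  [9,12]  [9,13]  [11,14]  [15,22]  [24,27]  [26,28]
[0,1] uncovered → point at 1; [2,4] uncovered → point at 4; [7,10] uncovered → point at 10; [11,14] uncovered → point at 14; [15,22] uncovered → point at 22; [24,27] uncovered → point at 27.
Points: 1, 4, 10, 14, 22, 27 (6 total).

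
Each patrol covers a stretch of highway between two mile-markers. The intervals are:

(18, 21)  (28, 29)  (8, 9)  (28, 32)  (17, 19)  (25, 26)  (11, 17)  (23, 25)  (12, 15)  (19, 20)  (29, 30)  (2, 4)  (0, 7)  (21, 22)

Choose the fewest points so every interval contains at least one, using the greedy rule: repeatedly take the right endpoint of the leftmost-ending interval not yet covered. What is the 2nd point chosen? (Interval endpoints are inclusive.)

Process intervals by earliest right end; each time one isn't hit yet, stab at its right endpoint.
Sorted: [2,4] [0,7] [8,9] [12,15] [11,17] [17,19] [19,20] [18,21] [21,22] [23,25] [25,26] [28,29] [29,30] [28,32]
{[2,4],[0,7]} hit by 4; {[8,9]} hit by 9; {[12,15],[11,17]} hit by 15; {[17,19],[19,20],[18,21]} hit by 19; {[21,22]} hit by 22; {[23,25],[25,26]} hit by 25; {[28,29],[29,30],[28,32]} hit by 29.
Points: 4, 9, 15, 19, 22, 25, 29 (7 total).

9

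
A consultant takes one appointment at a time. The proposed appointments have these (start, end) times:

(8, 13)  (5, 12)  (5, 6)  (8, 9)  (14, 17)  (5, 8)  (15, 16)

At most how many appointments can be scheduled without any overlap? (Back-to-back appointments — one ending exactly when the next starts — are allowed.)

Greedy by earliest finish: after sorting by end time, pick each interval compatible with the last pick.
By end time: (5,6), (5,8), (8,9), (5,12), (8,13), (15,16), (14,17).
Pick (5,6); next start ≥ 6 → (8,9); next start ≥ 9 → (15,16).
Selected 3 appointments.

3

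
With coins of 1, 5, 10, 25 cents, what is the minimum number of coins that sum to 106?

106 − 4×25→6 − 1×5→1 − 1×1→0
Total coins = 4 + 1 + 1 = 6

6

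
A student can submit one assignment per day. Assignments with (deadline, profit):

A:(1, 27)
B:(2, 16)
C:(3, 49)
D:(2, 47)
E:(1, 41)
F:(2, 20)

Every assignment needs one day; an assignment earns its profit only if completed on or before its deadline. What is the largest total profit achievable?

Profit order: C=49 D=47 E=41 A=27 F=20 B=16
Assign: C→slot 3, D→slot 2, E→slot 1, A skipped, F skipped, B skipped.
Slots: [1:E] [2:D] [3:C]
Profit = 41 + 47 + 49 = 137

137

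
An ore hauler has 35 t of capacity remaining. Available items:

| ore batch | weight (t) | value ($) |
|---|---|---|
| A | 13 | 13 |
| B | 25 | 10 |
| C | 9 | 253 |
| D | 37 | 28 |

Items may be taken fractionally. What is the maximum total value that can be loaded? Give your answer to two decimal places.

Ratios (sorted): C 28.11, A 1.00, D 0.76, B 0.40
take C (9 @ 253); take A (13 @ 13); take 13/37 of D → 9.84. Capacity used 35/35.
Total value = 275.84

275.84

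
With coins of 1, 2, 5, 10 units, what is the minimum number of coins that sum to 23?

23 = 2×10 + 1×2 + 1×1
Total coins = 2 + 1 + 1 = 4

4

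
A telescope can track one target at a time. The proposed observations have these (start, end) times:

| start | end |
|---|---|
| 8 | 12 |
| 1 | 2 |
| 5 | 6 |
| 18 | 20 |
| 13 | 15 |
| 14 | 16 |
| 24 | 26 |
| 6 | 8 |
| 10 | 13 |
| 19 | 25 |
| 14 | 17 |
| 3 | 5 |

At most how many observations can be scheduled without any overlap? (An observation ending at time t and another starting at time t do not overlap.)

Order by finish time; keep every interval that doesn't clash with the previous kept one.
By end time: (1,2), (3,5), (5,6), (6,8), (8,12), (10,13), (13,15), (14,16), (14,17), (18,20), (19,25), (24,26).
Pick (1,2); next start ≥ 2 → (3,5); next start ≥ 5 → (5,6); next start ≥ 6 → (6,8); next start ≥ 8 → (8,12); next start ≥ 12 → (13,15); next start ≥ 15 → (18,20); next start ≥ 20 → (24,26).
Selected 8 observations.

8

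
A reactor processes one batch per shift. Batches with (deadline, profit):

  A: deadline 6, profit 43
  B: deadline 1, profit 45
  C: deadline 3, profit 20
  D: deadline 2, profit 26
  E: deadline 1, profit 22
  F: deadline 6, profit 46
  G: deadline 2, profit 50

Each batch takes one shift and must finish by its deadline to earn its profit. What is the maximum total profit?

By profit: G(d2,50), F(d6,46), B(d1,45), A(d6,43), D(d2,26), E(d1,22), C(d3,20)
G→slot 2; F→slot 6; B→slot 1; A→slot 5; D skipped; E skipped; C→slot 3.
Profit = 45 + 50 + 20 + 43 + 46 = 204

204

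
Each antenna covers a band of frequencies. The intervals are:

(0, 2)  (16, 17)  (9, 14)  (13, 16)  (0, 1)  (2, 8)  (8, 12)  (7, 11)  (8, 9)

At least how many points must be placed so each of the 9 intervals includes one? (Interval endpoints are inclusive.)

4

Process intervals by earliest right end; each time one isn't hit yet, stab at its right endpoint.
Sorted: [0,1] [0,2] [2,8] [8,9] [7,11] [8,12] [9,14] [13,16] [16,17]
{[0,1],[0,2]} hit by 1; {[2,8],[8,9],[7,11],[8,12]} hit by 8; {[9,14],[13,16]} hit by 14; {[16,17]} hit by 17.
Points: 1, 8, 14, 17 (4 total).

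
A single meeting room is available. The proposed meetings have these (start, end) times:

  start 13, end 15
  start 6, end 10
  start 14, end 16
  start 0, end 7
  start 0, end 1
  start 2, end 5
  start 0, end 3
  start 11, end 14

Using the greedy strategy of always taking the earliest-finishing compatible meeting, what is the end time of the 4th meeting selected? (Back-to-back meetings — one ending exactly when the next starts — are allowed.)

14

Order by finish time; keep every interval that doesn't clash with the previous kept one.
Sorted by end: (0,1)  (0,3)  (2,5)  (0,7)  (6,10)  (11,14)  (13,15)  (14,16)
take (0,1); take (2,5); take (6,10); take (11,14); take (14,16).
Selected: (0,1) (2,5) (6,10) (11,14) (14,16)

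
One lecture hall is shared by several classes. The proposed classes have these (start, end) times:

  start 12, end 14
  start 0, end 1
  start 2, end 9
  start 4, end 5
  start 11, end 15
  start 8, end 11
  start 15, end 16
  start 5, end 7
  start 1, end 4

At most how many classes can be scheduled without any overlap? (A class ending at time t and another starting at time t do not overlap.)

Greedy by earliest finish: after sorting by end time, pick each interval compatible with the last pick.
By end time: (0,1), (1,4), (4,5), (5,7), (2,9), (8,11), (12,14), (11,15), (15,16).
Pick (0,1); next start ≥ 1 → (1,4); next start ≥ 4 → (4,5); next start ≥ 5 → (5,7); next start ≥ 7 → (8,11); next start ≥ 11 → (12,14); next start ≥ 14 → (15,16).
Selected 7 classes.

7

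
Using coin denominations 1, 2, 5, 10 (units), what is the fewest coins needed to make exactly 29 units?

5

Greedy: take as many of the largest coin as possible, then repeat with the remainder.
29 − 2×10→9 − 1×5→4 − 2×2→0
Total coins = 2 + 1 + 2 = 5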